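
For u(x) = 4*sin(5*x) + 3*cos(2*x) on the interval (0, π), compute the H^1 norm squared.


||u||_{H^1(0,π)}^2 = 400/7 + 461*π/2

u'(x) = -6*sin(2*x) + 20*cos(5*x).
Expand u² and (u')² and integrate term by term on (0, π), using: for integers n ≥ 1, ∫_0^π sin²(nx) dx = ∫_0^π cos²(nx) dx = π/2; for n ≠ n', ∫_0^π sin(nx)sin(n'x) dx = ∫_0^π cos(nx)cos(n'x) dx = 0; and by product-to-sum, ∫_0^π sin(nx)cos(n'x) dx = ½∫_0^π [sin((n+n')x) + sin((n−n')x)] dx, which is 0 when n+n' is even and 2n/(n²−n'²) when n+n' is odd (it need not vanish on (0, π)).
  u² squared terms: (3)²·∫cos(2x)² dx = 9·π/2 = 9*π/2;  (4)²·∫sin(5x)² dx = 16·π/2 = 8*π.
  u² cross terms: 2·(3)·(4)·∫cos(2x)·sin(5x) dx = 24·(10/21) = 80/7.
  So ∫_0^π u² dx = 9*π/2 + 8*π + 80/7 = 80/7 + 25*π/2.
  (u')² squared terms: (-6)²·∫sin(2x)² dx = 36·π/2 = 18*π;  (20)²·∫cos(5x)² dx = 400·π/2 = 200*π.
  (u')² cross terms: 2·(-6)·(20)·∫sin(2x)·cos(5x) dx = -240·(-4/21) = 320/7.
  So ∫_0^π (u')² dx = 18*π + 200*π + 320/7 = 320/7 + 218*π.
||u||_{H^1}^2 = (80/7 + 25*π/2) + (320/7 + 218*π) = 400/7 + 461*π/2.


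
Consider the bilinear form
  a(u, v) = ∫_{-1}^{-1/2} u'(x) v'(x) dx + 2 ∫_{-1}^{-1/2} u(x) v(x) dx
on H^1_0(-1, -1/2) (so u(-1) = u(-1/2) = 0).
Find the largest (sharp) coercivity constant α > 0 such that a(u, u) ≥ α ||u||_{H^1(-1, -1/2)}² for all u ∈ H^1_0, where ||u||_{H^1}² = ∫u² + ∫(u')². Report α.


α = 1

Coercivity of a(·,·) on H^1_0(-1, -1/2) means a(u, u) ≥ α ||u||_{H^1}² for every u ∈ H^1_0.
The interval has length L = 1/2, and Poincaré/coercivity depend only on L. Here a(u, u) = ∫(u')² + (2)·∫u².
Here c = 2 ≥ 1, so a(u,u) = ∫(u')² + c∫u² ≥ ∫(u')² + ∫u² = ||u||_{H^1}², i.e. α = 1 works. No larger α is possible: a(u,u) ≥ α||u||_{H^1}² means (1−α)∫(u')² ≥ (α−c)∫u², and for the modes u_n = sin(nπ(x−x₀)/L) (x₀ the left endpoint) one has ∫u_n²/∫(u_n')² = (L/(nπ))² → 0, so a(u_n,u_n)/||u_n||_{H^1}² → 1. Hence the optimal constant is α = 1.
Therefore α = 1.


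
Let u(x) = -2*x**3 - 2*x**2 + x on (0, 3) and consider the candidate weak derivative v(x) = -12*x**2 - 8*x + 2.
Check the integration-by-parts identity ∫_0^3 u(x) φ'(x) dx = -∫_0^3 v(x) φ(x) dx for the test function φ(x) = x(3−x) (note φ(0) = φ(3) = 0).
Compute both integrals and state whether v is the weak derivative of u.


LHS = 477/5, RHS = 954/5. No, v is not the weak derivative of u.

u(x) = -2*x**3 - 2*x**2 + x, classical derivative u'(x) = -6*x**2 - 4*x + 1.
φ(x) = x(3−x), so φ'(x) = 3 - 2*x.
Note φ(0) = φ(3) = 0, so the boundary term u·φ vanishes.
LHS = ∫_0^3 u(x) φ'(x) dx = ∫_0^3 (4*x^4 - 2*x^3 - 8*x^2 + 3*x) dx. Term by term:
  ∫_0^3 4*x^4 dx = 972/5;  ∫_0^3 -2*x^3 dx = -81/2;  ∫_0^3 -8*x^2 dx = -72;
  ∫_0^3 3*x dx = 27/2.
Sum: 972/5 − 81/2 − 72 + 27/2 = 477/5.
So LHS = 477/5.
∫_0^3 v(x) φ(x) dx = ∫_0^3 (12*x^4 - 28*x^3 - 26*x^2 + 6*x) dx. Term by term:
  ∫_0^3 12*x^4 dx = 2916/5;  ∫_0^3 -28*x^3 dx = -567;  ∫_0^3 -26*x^2 dx = -234;
  ∫_0^3 6*x dx = 27.
Sum: 2916/5 − 567 − 234 + 27 = -954/5.
So RHS = -∫_0^3 v(x) φ(x) dx = 954/5.
LHS − RHS = -477/5 ≠ 0, so the identity fails.
(For a valid weak derivative the identity must hold for EVERY test function, in particular this one. The failure shows v is NOT the weak derivative of u.)
Correct weak derivative would be u'(x) = -6*x**2 - 4*x + 1.


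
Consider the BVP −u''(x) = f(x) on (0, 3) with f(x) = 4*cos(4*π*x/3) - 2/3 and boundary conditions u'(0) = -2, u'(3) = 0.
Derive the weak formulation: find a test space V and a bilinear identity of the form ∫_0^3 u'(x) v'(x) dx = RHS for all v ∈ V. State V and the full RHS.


V = H^1(0, 3) (v unrestricted at boundary; u is determined up to an additive constant); weak form: ∫_0^3 u'v' dx = ∫_0^3 (4*cos(4*π*x/3) - 2/3) v dx + 2·v(0) for all v ∈ V.

Multiply both sides by a test function v and integrate from 0 to 3:
  ∫_0^3 −u''(x) v(x) dx = ∫_0^3 f(x) v(x) dx.
Integrate the LHS by parts once:
  ∫_0^3 −u'' v dx = −[u'(x) v(x)]_0^3 + ∫_0^3 u'(x) v'(x) dx.
Thus ∫_0^3 u'(x) v'(x) dx = ∫_0^3 f(x) v(x) dx + [u'(x) v(x)]_0^3.
Choose V so that boundary terms are either known or forced to vanish.
u has inhomogeneous Neumann u'(0) = -2, u'(3) = 0. [u' v]_0^3 = (0)·v(3) − (-2)·v(0) = 2·v(0). Take V = H^1(0, 3); boundary term becomes part of RHS.
Weak formulation: find u (satisfying any essential BC) such that ∫_0^3 u'(x) v'(x) dx = ∫_0^3 f v dx + 2·v(0) for all v ∈ V (Neumann data are natural BCs: they enter the RHS as boundary terms).
Substituting f(x) = 4*cos(4*π*x/3) - 2/3, the right-hand side is ∫_0^3 (4*cos(4*π*x/3) - 2/3) v dx + 2·v(0).
Compatibility check (pure Neumann): taking v ≡ 1 ∈ V gives 0 = ∫_0^3 f dx + (0) − (-2), i.e. ∫_0^3 f dx must equal u'(0) − u'(3) = -2. Indeed ∫_0^3 (4*cos(4*π*x/3) - 2/3) dx = -2, so the data are compatible. The solution is then unique only up to an additive constant (fix it e.g. by requiring ∫_0^3 u dx = 0).


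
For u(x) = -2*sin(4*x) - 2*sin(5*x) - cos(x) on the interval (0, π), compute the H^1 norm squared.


||u||_{H^1(0,π)}^2 = 64/15 + 87*π

u'(x) = sin(x) - 8*cos(4*x) - 10*cos(5*x).
Expand u² and (u')² and integrate term by term on (0, π), using: for integers n ≥ 1, ∫_0^π sin²(nx) dx = ∫_0^π cos²(nx) dx = π/2; for n ≠ n', ∫_0^π sin(nx)sin(n'x) dx = ∫_0^π cos(nx)cos(n'x) dx = 0; and by product-to-sum, ∫_0^π sin(nx)cos(n'x) dx = ½∫_0^π [sin((n+n')x) + sin((n−n')x)] dx, which is 0 when n+n' is even and 2n/(n²−n'²) when n+n' is odd (it need not vanish on (0, π)).
  u² squared terms: (-1)²·∫cos(x)² dx = 1·π/2 = π/2;  (-2)²·∫sin(4x)² dx = 4·π/2 = 2*π;  (-2)²·∫sin(5x)² dx = 4·π/2 = 2*π.
  u² cross terms: 2·(-1)·(-2)·∫cos(x)·sin(4x) dx = 4·(8/15) = 32/15;  2·(-1)·(-2)·∫cos(x)·sin(5x) dx = 4·(0) = 0;  2·(-2)·(-2)·∫sin(4x)·sin(5x) dx = 8·(0) = 0.
  So ∫_0^π u² dx = π/2 + 2*π + 2*π + 32/15 + 0 + 0 = 32/15 + 9*π/2.
  (u')² squared terms: (-10)²·∫cos(5x)² dx = 100·π/2 = 50*π;  (-8)²·∫cos(4x)² dx = 64·π/2 = 32*π;  (1)²·∫sin(x)² dx = 1·π/2 = π/2.
  (u')² cross terms: 2·(-10)·(-8)·∫cos(5x)·cos(4x) dx = 160·(0) = 0;  2·(-10)·(1)·∫cos(5x)·sin(x) dx = -20·(0) = 0;  2·(-8)·(1)·∫cos(4x)·sin(x) dx = -16·(-2/15) = 32/15.
  So ∫_0^π (u')² dx = 50*π + 32*π + π/2 + 0 + 0 + 32/15 = 32/15 + 165*π/2.
||u||_{H^1}^2 = (32/15 + 9*π/2) + (32/15 + 165*π/2) = 64/15 + 87*π.


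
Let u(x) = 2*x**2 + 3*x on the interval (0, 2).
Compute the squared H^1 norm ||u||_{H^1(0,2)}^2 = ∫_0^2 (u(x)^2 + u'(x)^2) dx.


||u||_{H^1}^2 = 3094/15

The H^1 norm (squared) on an interval (0, L) is
  ||u||_{H^1}^2 = ∫_0^L u(x)^2 dx + ∫_0^L u'(x)^2 dx.
Compute u'(x) = 4*x + 3.
Then u(x)^2 = 4*x**4 + 12*x**3 + 9*x**2 and u'(x)^2 = 16*x**2 + 24*x + 9.
Integrate each monomial from 0 to 2 using ∫_0^2 c·x^n dx = c·2^(n+1)/(n+1):
  ∫_0^2 u(x)^2 dx = ∫_0^2 (4*x^4 + 12*x^3 + 9*x^2) dx. Term by term:
    ∫_0^2 4*x^4 dx = 128/5;  ∫_0^2 12*x^3 dx = 48;  ∫_0^2 9*x^2 dx = 24.
  Sum: 128/5 + 48 + 24 = 488/5.
  ∫_0^2 u'(x)^2 dx = ∫_0^2 (16*x^2 + 24*x + 9) dx. Term by term:
    ∫_0^2 16*x^2 dx = 128/3;  ∫_0^2 24*x dx = 48;  ∫_0^2 9 dx = 18.
  Sum: 128/3 + 48 + 18 = 326/3.
Adding: ||u||_{H^1}^2 = 488/5 + 326/3 = 3094/15.


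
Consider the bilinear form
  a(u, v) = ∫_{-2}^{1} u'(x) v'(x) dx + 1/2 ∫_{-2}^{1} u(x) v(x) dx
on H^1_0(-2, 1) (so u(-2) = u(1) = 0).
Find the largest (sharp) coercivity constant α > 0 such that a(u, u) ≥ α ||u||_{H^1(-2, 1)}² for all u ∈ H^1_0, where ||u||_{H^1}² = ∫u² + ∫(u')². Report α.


α = (9/2 + π^2)/(9 + π^2)

Coercivity of a(·,·) on H^1_0(-2, 1) means a(u, u) ≥ α ||u||_{H^1}² for every u ∈ H^1_0.
The interval has length L = 3, and Poincaré/coercivity depend only on L. Here a(u, u) = ∫(u')² + (1/2)·∫u².
Here 0 < c = 1/2 < 1. The condition a(u,u) ≥ α||u||_{H^1}² reads (1−α)∫(u')² ≥ (α−c)∫u². Any admissible α is ≤ 1 (rapidly oscillating u have ∫u²/∫(u')² → 0), and α = 1 would force 0 ≥ (1−c)∫u², impossible since c < 1; so 1−α > 0. By the sharp Poincaré inequality on H^1_0 of an interval of length L, ∫(u')² ≥ (π/L)²∫u² with equality for the first sine mode sin(π(x−x₀)/L) (x₀ the left endpoint), so the inequality holds for all u iff (1−α)(π/L)² ≥ α − c, i.e. α ≤ ((π/L)² + c)/((π/L)² + 1) = (1 + c(L/π)²)/(1 + (L/π)²). With (π/L)² = π^2/9 and c = 1/2, the largest admissible constant is α = ((π/L)² + c)/((π/L)² + 1).
Simplifying, α = (9/2 + π^2)/(9 + π^2).


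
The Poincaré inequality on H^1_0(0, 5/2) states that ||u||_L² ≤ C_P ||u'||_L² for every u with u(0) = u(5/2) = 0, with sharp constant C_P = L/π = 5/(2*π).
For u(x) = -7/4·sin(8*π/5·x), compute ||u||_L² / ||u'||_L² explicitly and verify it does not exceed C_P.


||u||_L² / ||u'||_L² = 5/(8*π) < C_P = 5/(2*π).

u(x) = -7/4·sin(8*π/5·x), so u'(x) = -14*π*cos(8*π*x/5)/5.
Writing u(x) = A·sin(kπx/L) with A = -7/4 and k = 4, use ∫_0^L sin²(kπx/L) dx = L/2 and ∫_0^L cos²(kπx/L) dx = L/2.
u² = 49/16·sin²(8*π/5·x) and (u')² = 196*π^2/25·cos²(8*π/5·x), and each of sin², cos² integrates to L/2 = 5/4 over (0, 5/2).
∫_0^5/2 u² dx = 245/64, so ||u||_L² = 7*sqrt(5)/8.
∫_0^5/2 (u')² dx = 49*π^2/5, so ||u'||_L² = 7*sqrt(5)*π/5.
Ratio ||u||_L² / ||u'||_L² = 5/(8*π).
Sharp Poincaré constant on H^1_0(0, 5/2) is C_P = L/π = 5/(2*π), achieved by sin(2*π/5·x).
This is the k = 4 harmonic; the ratio L/(kπ) is strictly less than C_P = L/π, consistent with the sharp inequality ||u||_L² ≤ C_P ||u'||_L².


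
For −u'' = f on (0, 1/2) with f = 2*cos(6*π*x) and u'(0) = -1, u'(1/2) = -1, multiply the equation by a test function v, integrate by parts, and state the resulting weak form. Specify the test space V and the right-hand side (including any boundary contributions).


V = H^1(0, 1/2) (v unrestricted at boundary; u is determined up to an additive constant); weak form: ∫_0^1/2 u'v' dx = ∫_0^1/2 (2*cos(6*π*x)) v dx − v(1/2) + v(0) for all v ∈ V.

Multiply both sides by a test function v and integrate from 0 to 1/2:
  ∫_0^1/2 −u''(x) v(x) dx = ∫_0^1/2 f(x) v(x) dx.
Integrate the LHS by parts once:
  ∫_0^1/2 −u'' v dx = −[u'(x) v(x)]_0^1/2 + ∫_0^1/2 u'(x) v'(x) dx.
Thus ∫_0^1/2 u'(x) v'(x) dx = ∫_0^1/2 f(x) v(x) dx + [u'(x) v(x)]_0^1/2.
Choose V so that boundary terms are either known or forced to vanish.
u has inhomogeneous Neumann u'(0) = -1, u'(1/2) = -1. [u' v]_0^1/2 = (-1)·v(1/2) − (-1)·v(0) = − v(1/2) + v(0). Take V = H^1(0, 1/2); boundary term becomes part of RHS.
Weak formulation: find u (satisfying any essential BC) such that ∫_0^1/2 u'(x) v'(x) dx = ∫_0^1/2 f v dx − v(1/2) + v(0) for all v ∈ V (Neumann data are natural BCs: they enter the RHS as boundary terms).
Substituting f(x) = 2*cos(6*π*x), the right-hand side is ∫_0^1/2 (2*cos(6*π*x)) v dx − v(1/2) + v(0).
Compatibility check (pure Neumann): taking v ≡ 1 ∈ V gives 0 = ∫_0^1/2 f dx + (-1) − (-1), i.e. ∫_0^1/2 f dx must equal u'(0) − u'(1/2) = 0. Indeed ∫_0^1/2 (2*cos(6*π*x)) dx = 0, so the data are compatible. The solution is then unique only up to an additive constant (fix it e.g. by requiring ∫_0^1/2 u dx = 0).


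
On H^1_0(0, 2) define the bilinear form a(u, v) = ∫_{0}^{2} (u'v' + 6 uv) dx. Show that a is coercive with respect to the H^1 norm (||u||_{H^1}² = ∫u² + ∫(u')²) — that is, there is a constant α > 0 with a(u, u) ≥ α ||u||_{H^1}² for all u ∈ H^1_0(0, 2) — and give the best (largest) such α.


α = 1

Coercivity of a(·,·) on H^1_0(0, 2) means a(u, u) ≥ α ||u||_{H^1}² for every u ∈ H^1_0.
The interval has length L = 2, and Poincaré/coercivity depend only on L. Here a(u, u) = ∫(u')² + (6)·∫u².
Here c = 6 ≥ 1, so a(u,u) = ∫(u')² + c∫u² ≥ ∫(u')² + ∫u² = ||u||_{H^1}², i.e. α = 1 works. No larger α is possible: a(u,u) ≥ α||u||_{H^1}² means (1−α)∫(u')² ≥ (α−c)∫u², and for the modes u_n = sin(nπ(x−x₀)/L) (x₀ the left endpoint) one has ∫u_n²/∫(u_n')² = (L/(nπ))² → 0, so a(u_n,u_n)/||u_n||_{H^1}² → 1. Hence the optimal constant is α = 1.
Therefore α = 1.


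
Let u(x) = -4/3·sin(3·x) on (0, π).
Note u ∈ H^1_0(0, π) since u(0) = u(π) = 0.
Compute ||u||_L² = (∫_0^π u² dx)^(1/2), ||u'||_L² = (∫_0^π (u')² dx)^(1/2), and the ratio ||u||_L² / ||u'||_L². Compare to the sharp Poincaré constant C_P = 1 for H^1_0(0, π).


||u||_L² / ||u'||_L² = 1/3 < C_P = 1.

u(x) = -4/3·sin(3·x), so u'(x) = -4*cos(3*x).
Writing u(x) = A·sin(kπx/L) with A = -4/3 and k = 3, use ∫_0^L sin²(kπx/L) dx = L/2 and ∫_0^L cos²(kπx/L) dx = L/2.
u² = 16/9·sin²(3·x) and (u')² = 16·cos²(3·x), and each of sin², cos² integrates to L/2 = π/2 over (0, π).
∫_0^π u² dx = 8*π/9, so ||u||_L² = 2*sqrt(2)*sqrt(π)/3.
∫_0^π (u')² dx = 8*π, so ||u'||_L² = 2*sqrt(2)*sqrt(π).
Ratio ||u||_L² / ||u'||_L² = 1/3.
Sharp Poincaré constant on H^1_0(0, π) is C_P = L/π = 1, achieved by sin(x).
This is the k = 3 harmonic; the ratio L/(kπ) is strictly less than C_P = L/π, consistent with the sharp inequality ||u||_L² ≤ C_P ||u'||_L².


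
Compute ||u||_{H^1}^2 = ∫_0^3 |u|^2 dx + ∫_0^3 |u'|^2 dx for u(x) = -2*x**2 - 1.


||u||_{H^1}^2 = 1887/5

The H^1 norm (squared) on an interval (0, L) is
  ||u||_{H^1}^2 = ∫_0^L u(x)^2 dx + ∫_0^L u'(x)^2 dx.
Compute u'(x) = -4*x.
Then u(x)^2 = 4*x**4 + 4*x**2 + 1 and u'(x)^2 = 16*x**2.
Integrate each monomial from 0 to 3 using ∫_0^3 c·x^n dx = c·3^(n+1)/(n+1):
  ∫_0^3 u(x)^2 dx = ∫_0^3 (4*x^4 + 4*x^2 + 1) dx. Term by term:
    ∫_0^3 4*x^4 dx = 972/5;  ∫_0^3 4*x^2 dx = 36;  ∫_0^3 1 dx = 3.
  Sum: 972/5 + 36 + 3 = 1167/5.
  ∫_0^3 u'(x)^2 dx = ∫_0^3 (16*x^2) dx. Term by term:
    ∫_0^3 16*x^2 dx = 144.
Adding: ||u||_{H^1}^2 = 1167/5 + 144 = 1887/5.


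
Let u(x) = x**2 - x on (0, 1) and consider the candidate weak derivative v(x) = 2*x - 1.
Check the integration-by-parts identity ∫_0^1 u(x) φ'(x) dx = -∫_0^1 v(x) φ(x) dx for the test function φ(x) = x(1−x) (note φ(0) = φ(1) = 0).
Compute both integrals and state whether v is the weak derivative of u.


LHS = 0, RHS = 0. Yes, v = u' weakly.

u(x) = x**2 - x, classical derivative u'(x) = 2*x - 1.
φ(x) = x(1−x), so φ'(x) = 1 - 2*x.
Note φ(0) = φ(1) = 0, so the boundary term u·φ vanishes.
LHS = ∫_0^1 u(x) φ'(x) dx = ∫_0^1 (-2*x^3 + 3*x^2 - x) dx. Term by term:
  ∫_0^1 -2*x^3 dx = -1/2;  ∫_0^1 3*x^2 dx = 1;  ∫_0^1 -x dx = -1/2.
Sum: -1/2 + 1 − 1/2 = 0.
So LHS = 0.
∫_0^1 v(x) φ(x) dx = ∫_0^1 (-2*x^3 + 3*x^2 - x) dx. Term by term:
  ∫_0^1 -2*x^3 dx = -1/2;  ∫_0^1 3*x^2 dx = 1;  ∫_0^1 -x dx = -1/2.
Sum: -1/2 + 1 − 1/2 = 0.
So RHS = -∫_0^1 v(x) φ(x) dx = 0.
LHS = RHS, so the identity holds for this test φ.
Moreover u is smooth here and v(x) = u'(x) = 2*x - 1 pointwise, so the identity holds for every test function. Hence v is the weak derivative of u.


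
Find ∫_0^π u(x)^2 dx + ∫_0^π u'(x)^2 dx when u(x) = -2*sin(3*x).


||u||_{H^1(0,π)}^2 = 20*π

u'(x) = -6*cos(3*x).
Expand u² and (u')² and integrate term by term on (0, π), using: for integers n ≥ 1, ∫_0^π sin²(nx) dx = ∫_0^π cos²(nx) dx = π/2; for n ≠ n', ∫_0^π sin(nx)sin(n'x) dx = ∫_0^π cos(nx)cos(n'x) dx = 0; and by product-to-sum, ∫_0^π sin(nx)cos(n'x) dx = ½∫_0^π [sin((n+n')x) + sin((n−n')x)] dx, which is 0 when n+n' is even and 2n/(n²−n'²) when n+n' is odd (it need not vanish on (0, π)).
  u² squared terms: (-2)²·∫sin(3x)² dx = 4·π/2 = 2*π.
  So ∫_0^π u² dx = 2*π.
  (u')² squared terms: (-6)²·∫cos(3x)² dx = 36·π/2 = 18*π.
  So ∫_0^π (u')² dx = 18*π.
||u||_{H^1}^2 = (2*π) + (18*π) = 20*π.


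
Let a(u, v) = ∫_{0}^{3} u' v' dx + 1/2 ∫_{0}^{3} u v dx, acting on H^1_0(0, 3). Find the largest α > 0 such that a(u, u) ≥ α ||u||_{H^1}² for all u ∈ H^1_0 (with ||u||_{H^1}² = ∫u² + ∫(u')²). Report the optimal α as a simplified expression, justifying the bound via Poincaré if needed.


α = (9/2 + π^2)/(9 + π^2)

Coercivity of a(·,·) on H^1_0(0, 3) means a(u, u) ≥ α ||u||_{H^1}² for every u ∈ H^1_0.
The interval has length L = 3, and Poincaré/coercivity depend only on L. Here a(u, u) = ∫(u')² + (1/2)·∫u².
Here 0 < c = 1/2 < 1. The condition a(u,u) ≥ α||u||_{H^1}² reads (1−α)∫(u')² ≥ (α−c)∫u². Any admissible α is ≤ 1 (rapidly oscillating u have ∫u²/∫(u')² → 0), and α = 1 would force 0 ≥ (1−c)∫u², impossible since c < 1; so 1−α > 0. By the sharp Poincaré inequality on H^1_0 of an interval of length L, ∫(u')² ≥ (π/L)²∫u² with equality for the first sine mode sin(π(x−x₀)/L) (x₀ the left endpoint), so the inequality holds for all u iff (1−α)(π/L)² ≥ α − c, i.e. α ≤ ((π/L)² + c)/((π/L)² + 1) = (1 + c(L/π)²)/(1 + (L/π)²). With (π/L)² = π^2/9 and c = 1/2, the largest admissible constant is α = ((π/L)² + c)/((π/L)² + 1).
Simplifying, α = (9/2 + π^2)/(9 + π^2).


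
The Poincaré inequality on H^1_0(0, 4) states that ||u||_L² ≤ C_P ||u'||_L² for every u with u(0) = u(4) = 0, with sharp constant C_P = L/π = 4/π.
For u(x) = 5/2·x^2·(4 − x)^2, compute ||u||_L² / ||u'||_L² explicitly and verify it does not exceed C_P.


||u||_L² / ||u'||_L² = 2*sqrt(3)/3 < C_P = 4/π.

u(x) = 5/2·x^2·(4 − x)^2, so u'(x) = 10*x*(x - 4)*(x - 2).
u(x) = 5/2·x^2·(4 − x)^2 vanishes at x = 0 and x = 4, so u ∈ H^1_0(0, 4). Differentiate via the product rule and integrate the resulting polynomials term by term.
  ∫_0^4 u² dx = ∫_0^4 (25*x^8/4 - 100*x^7 + 600*x^6 - 1600*x^5 + 1600*x^4) dx. Term by term:
    ∫_0^4 25*x^8/4 dx = 1638400/9;  ∫_0^4 -100*x^7 dx = -819200;  ∫_0^4 600*x^6 dx = 9830400/7;
    ∫_0^4 -1600*x^5 dx = -3276800/3;  ∫_0^4 1600*x^4 dx = 327680.
  Sum: 1638400/9 − 819200 + 9830400/7 − 3276800/3 + 327680 = 163840/63.
  ∫_0^4 (u')² dx = ∫_0^4 (100*x^6 - 1200*x^5 + 5200*x^4 - 9600*x^3 + 6400*x^2) dx. Term by term:
    ∫_0^4 100*x^6 dx = 1638400/7;  ∫_0^4 -1200*x^5 dx = -819200;  ∫_0^4 5200*x^4 dx = 1064960;
    ∫_0^4 -9600*x^3 dx = -614400;  ∫_0^4 6400*x^2 dx = 409600/3.
  Sum: 1638400/7 − 819200 + 1064960 − 614400 + 409600/3 = 40960/21.
∫_0^4 u² dx = 163840/63, so ||u||_L² = 128*sqrt(70)/21.
∫_0^4 (u')² dx = 40960/21, so ||u'||_L² = 64*sqrt(210)/21.
Ratio ||u||_L² / ||u'||_L² = 2*sqrt(3)/3.
Sharp Poincaré constant on H^1_0(0, 4) is C_P = L/π = 4/π, achieved by sin(π/4·x).
A polynomial bump cannot attain the sharp Poincaré constant (only the first sine eigenfunction does), so the ratio is strictly less than C_P, consistent with ||u||_L² ≤ C_P ||u'||_L².


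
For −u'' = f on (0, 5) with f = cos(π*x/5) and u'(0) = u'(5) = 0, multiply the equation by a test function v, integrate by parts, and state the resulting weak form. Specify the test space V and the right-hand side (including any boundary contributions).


V = H^1(0, 5) (no boundary constraint on v; u is determined up to an additive constant); weak form: ∫_0^5 u'v' dx = ∫_0^5 (cos(π*x/5)) v dx for all v ∈ V.

Multiply both sides by a test function v and integrate from 0 to 5:
  ∫_0^5 −u''(x) v(x) dx = ∫_0^5 f(x) v(x) dx.
Integrate the LHS by parts once:
  ∫_0^5 −u'' v dx = −[u'(x) v(x)]_0^5 + ∫_0^5 u'(x) v'(x) dx.
Thus ∫_0^5 u'(x) v'(x) dx = ∫_0^5 f(x) v(x) dx + [u'(x) v(x)]_0^5.
Choose V so that boundary terms are either known or forced to vanish.
u has homogeneous Neumann: u'(0) = u'(5) = 0. So [u' v]_0^5 = 0·v(5) − 0·v(0) = 0 for any v; take V = H^1(0, 5).
Weak formulation: find u (satisfying any essential BC) such that ∫_0^5 u'(x) v'(x) dx = ∫_0^5 f v dx for all v ∈ V (homogeneous Neumann, so boundary terms vanish).
Substituting f(x) = cos(π*x/5), the right-hand side is ∫_0^5 (cos(π*x/5)) v dx.
Compatibility check (pure Neumann): taking v ≡ 1 ∈ V gives 0 = ∫_0^5 f dx + (0) − (0), i.e. ∫_0^5 f dx must equal u'(0) − u'(5) = 0. Indeed ∫_0^5 (cos(π*x/5)) dx = 0, so the data are compatible. The solution is then unique only up to an additive constant (fix it e.g. by requiring ∫_0^5 u dx = 0).


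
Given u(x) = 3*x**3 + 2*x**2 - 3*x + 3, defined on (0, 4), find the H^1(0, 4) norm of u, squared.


||u||_{H^1}^2 = 4971128/105

The H^1 norm (squared) on an interval (0, L) is
  ||u||_{H^1}^2 = ∫_0^L u(x)^2 dx + ∫_0^L u'(x)^2 dx.
Compute u'(x) = 9*x**2 + 4*x - 3.
Then u(x)^2 = 9*x**6 + 12*x**5 - 14*x**4 + 6*x**3 + 21*x**2 - 18*x + 9 and u'(x)^2 = 81*x**4 + 72*x**3 - 38*x**2 - 24*x + 9.
Integrate each monomial from 0 to 4 using ∫_0^4 c·x^n dx = c·4^(n+1)/(n+1):
  ∫_0^4 u(x)^2 dx = ∫_0^4 (9*x^6 + 12*x^5 - 14*x^4 + 6*x^3 + 21*x^2 - 18*x + 9) dx. Term by term:
    ∫_0^4 9*x^6 dx = 147456/7;  ∫_0^4 12*x^5 dx = 8192;  ∫_0^4 -14*x^4 dx = -14336/5;
    ∫_0^4 6*x^3 dx = 384;  ∫_0^4 21*x^2 dx = 448;  ∫_0^4 -18*x dx = -144;
    ∫_0^4 9 dx = 36.
  Sum: 147456/7 + 8192 − 14336/5 + 384 + 448 − 144 + 36 = 948988/35.
  ∫_0^4 u'(x)^2 dx = ∫_0^4 (81*x^4 + 72*x^3 - 38*x^2 - 24*x + 9) dx. Term by term:
    ∫_0^4 81*x^4 dx = 82944/5;  ∫_0^4 72*x^3 dx = 4608;  ∫_0^4 -38*x^2 dx = -2432/3;
    ∫_0^4 -24*x dx = -192;  ∫_0^4 9 dx = 36.
  Sum: 82944/5 + 4608 − 2432/3 − 192 + 36 = 303452/15.
Adding: ||u||_{H^1}^2 = 948988/35 + 303452/15 = 4971128/105.


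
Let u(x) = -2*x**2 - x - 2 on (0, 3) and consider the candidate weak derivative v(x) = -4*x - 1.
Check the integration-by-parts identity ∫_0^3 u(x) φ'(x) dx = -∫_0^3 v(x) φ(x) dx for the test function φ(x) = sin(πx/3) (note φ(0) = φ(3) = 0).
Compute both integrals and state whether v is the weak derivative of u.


LHS = 42/π, RHS = 42/π. Yes, v = u' weakly.

u(x) = -2*x**2 - x - 2, classical derivative u'(x) = -4*x - 1.
φ(x) = sin(πx/3), so φ'(x) = π*cos(π*x/3)/3.
Note φ(0) = φ(3) = 0, so the boundary term u·φ vanishes.
LHS = ∫_0^3 u(x) φ'(x) dx = ∫_0^3 (-2*π*x^2*cos(π*x/3)/3 - π*x*cos(π*x/3)/3 - 2*π*cos(π*x/3)/3) dx. Term by term:
  ∫_0^3 -2*π*cos(π*x/3)/3 dx = 0;  ∫_0^3 -2*π*x^2*cos(π*x/3)/3 dx = 36/π;  ∫_0^3 -π*x*cos(π*x/3)/3 dx = 6/π.
Sum: 0 + 36/π + 6/π = 42/π.
So LHS = 42/π.
∫_0^3 v(x) φ(x) dx = ∫_0^3 (-4*x*sin(π*x/3) - sin(π*x/3)) dx. Term by term:
  ∫_0^3 -sin(π*x/3) dx = -6/π;  ∫_0^3 -4*x*sin(π*x/3) dx = -36/π.
Sum: -6/π − 36/π = -42/π.
So RHS = -∫_0^3 v(x) φ(x) dx = 42/π.
LHS = RHS, so the identity holds for this test φ.
Moreover u is smooth here and v(x) = u'(x) = -4*x - 1 pointwise, so the identity holds for every test function. Hence v is the weak derivative of u.


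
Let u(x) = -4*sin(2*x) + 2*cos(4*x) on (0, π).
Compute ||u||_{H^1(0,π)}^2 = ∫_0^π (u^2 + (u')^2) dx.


||u||_{H^1(0,π)}^2 = 74*π

u'(x) = -8*sin(4*x) - 8*cos(2*x).
Expand u² and (u')² and integrate term by term on (0, π), using: for integers n ≥ 1, ∫_0^π sin²(nx) dx = ∫_0^π cos²(nx) dx = π/2; for n ≠ n', ∫_0^π sin(nx)sin(n'x) dx = ∫_0^π cos(nx)cos(n'x) dx = 0; and by product-to-sum, ∫_0^π sin(nx)cos(n'x) dx = ½∫_0^π [sin((n+n')x) + sin((n−n')x)] dx, which is 0 when n+n' is even and 2n/(n²−n'²) when n+n' is odd (it need not vanish on (0, π)).
  u² squared terms: (-4)²·∫sin(2x)² dx = 16·π/2 = 8*π;  (2)²·∫cos(4x)² dx = 4·π/2 = 2*π.
  u² cross terms: 2·(-4)·(2)·∫sin(2x)·cos(4x) dx = -16·(0) = 0.
  So ∫_0^π u² dx = 8*π + 2*π + 0 = 10*π.
  (u')² squared terms: (-8)²·∫cos(2x)² dx = 64·π/2 = 32*π;  (-8)²·∫sin(4x)² dx = 64·π/2 = 32*π.
  (u')² cross terms: 2·(-8)·(-8)·∫cos(2x)·sin(4x) dx = 128·(0) = 0.
  So ∫_0^π (u')² dx = 32*π + 32*π + 0 = 64*π.
||u||_{H^1}^2 = (10*π) + (64*π) = 74*π.


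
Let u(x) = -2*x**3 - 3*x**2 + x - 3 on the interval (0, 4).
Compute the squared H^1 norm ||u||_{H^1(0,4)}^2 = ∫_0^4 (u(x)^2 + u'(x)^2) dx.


||u||_{H^1}^2 = 3334424/105

The H^1 norm (squared) on an interval (0, L) is
  ||u||_{H^1}^2 = ∫_0^L u(x)^2 dx + ∫_0^L u'(x)^2 dx.
Compute u'(x) = -6*x**2 - 6*x + 1.
Then u(x)^2 = 4*x**6 + 12*x**5 + 5*x**4 + 6*x**3 + 19*x**2 - 6*x + 9 and u'(x)^2 = 36*x**4 + 72*x**3 + 24*x**2 - 12*x + 1.
Integrate each monomial from 0 to 4 using ∫_0^4 c·x^n dx = c·4^(n+1)/(n+1):
  ∫_0^4 u(x)^2 dx = ∫_0^4 (4*x^6 + 12*x^5 + 5*x^4 + 6*x^3 + 19*x^2 - 6*x + 9) dx. Term by term:
    ∫_0^4 4*x^6 dx = 65536/7;  ∫_0^4 12*x^5 dx = 8192;  ∫_0^4 5*x^4 dx = 1024;
    ∫_0^4 6*x^3 dx = 384;  ∫_0^4 19*x^2 dx = 1216/3;  ∫_0^4 -6*x dx = -48;
    ∫_0^4 9 dx = 36.
  Sum: 65536/7 + 8192 + 1024 + 384 + 1216/3 − 48 + 36 = 406468/21.
  ∫_0^4 u'(x)^2 dx = ∫_0^4 (36*x^4 + 72*x^3 + 24*x^2 - 12*x + 1) dx. Term by term:
    ∫_0^4 36*x^4 dx = 36864/5;  ∫_0^4 72*x^3 dx = 4608;  ∫_0^4 24*x^2 dx = 512;
    ∫_0^4 -12*x dx = -96;  ∫_0^4 1 dx = 4.
  Sum: 36864/5 + 4608 + 512 − 96 + 4 = 62004/5.
Adding: ||u||_{H^1}^2 = 406468/21 + 62004/5 = 3334424/105.


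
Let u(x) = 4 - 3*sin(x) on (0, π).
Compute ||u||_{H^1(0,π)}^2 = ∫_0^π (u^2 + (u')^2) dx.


||u||_{H^1(0,π)}^2 = -48 + 25*π

u'(x) = -3*cos(x).
Expand u² and (u')² and integrate term by term on (0, π), using: for integers n ≥ 1, ∫_0^π sin²(nx) dx = ∫_0^π cos²(nx) dx = π/2; for n ≠ n', ∫_0^π sin(nx)sin(n'x) dx = ∫_0^π cos(nx)cos(n'x) dx = 0; and by product-to-sum, ∫_0^π sin(nx)cos(n'x) dx = ½∫_0^π [sin((n+n')x) + sin((n−n')x)] dx, which is 0 when n+n' is even and 2n/(n²−n'²) when n+n' is odd (it need not vanish on (0, π)). For the constant mode: ∫_0^π 1 dx = π, ∫_0^π cos(nx) dx = 0, ∫_0^π sin(nx) dx = (1−(−1)^n)/n.
  u² squared terms: (4)²·∫1 dx = 16·π = 16*π;  (-3)²·∫sin(x)² dx = 9·π/2 = 9*π/2.
  u² cross terms: 2·(4)·(-3)·∫1·sin(x) dx = -24·(2) = -48.
  So ∫_0^π u² dx = 16*π + 9*π/2 − 48 = -48 + 41*π/2.
  (u')² squared terms: (-3)²·∫cos(x)² dx = 9·π/2 = 9*π/2.
  So ∫_0^π (u')² dx = 9*π/2.
||u||_{H^1}^2 = (-48 + 41*π/2) + (9*π/2) = -48 + 25*π.


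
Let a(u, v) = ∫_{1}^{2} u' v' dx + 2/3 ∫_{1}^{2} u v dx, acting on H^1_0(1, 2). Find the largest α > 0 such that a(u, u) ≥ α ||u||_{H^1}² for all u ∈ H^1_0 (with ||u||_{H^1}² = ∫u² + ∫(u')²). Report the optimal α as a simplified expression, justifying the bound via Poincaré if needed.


α = (2/3 + π^2)/(1 + π^2)

Coercivity of a(·,·) on H^1_0(1, 2) means a(u, u) ≥ α ||u||_{H^1}² for every u ∈ H^1_0.
The interval has length L = 1, and Poincaré/coercivity depend only on L. Here a(u, u) = ∫(u')² + (2/3)·∫u².
Here 0 < c = 2/3 < 1. The condition a(u,u) ≥ α||u||_{H^1}² reads (1−α)∫(u')² ≥ (α−c)∫u². Any admissible α is ≤ 1 (rapidly oscillating u have ∫u²/∫(u')² → 0), and α = 1 would force 0 ≥ (1−c)∫u², impossible since c < 1; so 1−α > 0. By the sharp Poincaré inequality on H^1_0 of an interval of length L, ∫(u')² ≥ (π/L)²∫u² with equality for the first sine mode sin(π(x−x₀)/L) (x₀ the left endpoint), so the inequality holds for all u iff (1−α)(π/L)² ≥ α − c, i.e. α ≤ ((π/L)² + c)/((π/L)² + 1) = (1 + c(L/π)²)/(1 + (L/π)²). With (π/L)² = π^2 and c = 2/3, the largest admissible constant is α = ((π/L)² + c)/((π/L)² + 1).
Simplifying, α = (2/3 + π^2)/(1 + π^2).


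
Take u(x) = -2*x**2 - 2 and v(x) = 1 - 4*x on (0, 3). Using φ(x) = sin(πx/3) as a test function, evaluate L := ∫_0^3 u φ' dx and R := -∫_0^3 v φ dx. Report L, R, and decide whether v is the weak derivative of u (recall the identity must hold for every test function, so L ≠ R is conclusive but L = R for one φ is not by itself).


LHS = 36/π, RHS = 30/π. No, v is not the weak derivative of u.

u(x) = -2*x**2 - 2, classical derivative u'(x) = -4*x.
φ(x) = sin(πx/3), so φ'(x) = π*cos(π*x/3)/3.
Note φ(0) = φ(3) = 0, so the boundary term u·φ vanishes.
LHS = ∫_0^3 u(x) φ'(x) dx = ∫_0^3 (-2*π*x^2*cos(π*x/3)/3 - 2*π*cos(π*x/3)/3) dx. Term by term:
  ∫_0^3 -2*π*cos(π*x/3)/3 dx = 0;  ∫_0^3 -2*π*x^2*cos(π*x/3)/3 dx = 36/π.
Sum: 0 + 36/π = 36/π.
So LHS = 36/π.
∫_0^3 v(x) φ(x) dx = ∫_0^3 (-4*x*sin(π*x/3) + sin(π*x/3)) dx. Term by term:
  ∫_0^3 -4*x*sin(π*x/3) dx = -36/π;  ∫_0^3 sin(π*x/3) dx = 6/π.
Sum: -36/π + 6/π = -30/π.
So RHS = -∫_0^3 v(x) φ(x) dx = 30/π.
LHS − RHS = 6/π ≠ 0, so the identity fails.
(For a valid weak derivative the identity must hold for EVERY test function, in particular this one. The failure shows v is NOT the weak derivative of u.)
Correct weak derivative would be u'(x) = -4*x.


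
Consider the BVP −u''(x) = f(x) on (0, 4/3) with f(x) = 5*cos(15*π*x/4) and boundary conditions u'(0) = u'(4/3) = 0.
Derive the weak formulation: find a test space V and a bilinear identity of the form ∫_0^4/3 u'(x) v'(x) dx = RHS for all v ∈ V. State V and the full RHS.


V = H^1(0, 4/3) (no boundary constraint on v; u is determined up to an additive constant); weak form: ∫_0^4/3 u'v' dx = ∫_0^4/3 (5*cos(15*π*x/4)) v dx for all v ∈ V.

Multiply both sides by a test function v and integrate from 0 to 4/3:
  ∫_0^4/3 −u''(x) v(x) dx = ∫_0^4/3 f(x) v(x) dx.
Integrate the LHS by parts once:
  ∫_0^4/3 −u'' v dx = −[u'(x) v(x)]_0^4/3 + ∫_0^4/3 u'(x) v'(x) dx.
Thus ∫_0^4/3 u'(x) v'(x) dx = ∫_0^4/3 f(x) v(x) dx + [u'(x) v(x)]_0^4/3.
Choose V so that boundary terms are either known or forced to vanish.
u has homogeneous Neumann: u'(0) = u'(4/3) = 0. So [u' v]_0^4/3 = 0·v(4/3) − 0·v(0) = 0 for any v; take V = H^1(0, 4/3).
Weak formulation: find u (satisfying any essential BC) such that ∫_0^4/3 u'(x) v'(x) dx = ∫_0^4/3 f v dx for all v ∈ V (homogeneous Neumann, so boundary terms vanish).
Substituting f(x) = 5*cos(15*π*x/4), the right-hand side is ∫_0^4/3 (5*cos(15*π*x/4)) v dx.
Compatibility check (pure Neumann): taking v ≡ 1 ∈ V gives 0 = ∫_0^4/3 f dx + (0) − (0), i.e. ∫_0^4/3 f dx must equal u'(0) − u'(4/3) = 0. Indeed ∫_0^4/3 (5*cos(15*π*x/4)) dx = 0, so the data are compatible. The solution is then unique only up to an additive constant (fix it e.g. by requiring ∫_0^4/3 u dx = 0).


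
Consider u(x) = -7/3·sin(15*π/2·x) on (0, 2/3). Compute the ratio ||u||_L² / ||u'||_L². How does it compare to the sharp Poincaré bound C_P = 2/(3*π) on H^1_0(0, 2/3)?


||u||_L² / ||u'||_L² = 2/(15*π) < C_P = 2/(3*π).

u(x) = -7/3·sin(15*π/2·x), so u'(x) = -35*π*cos(15*π*x/2)/2.
Writing u(x) = A·sin(kπx/L) with A = -7/3 and k = 5, use ∫_0^L sin²(kπx/L) dx = L/2 and ∫_0^L cos²(kπx/L) dx = L/2.
u² = 49/9·sin²(15*π/2·x) and (u')² = 1225*π^2/4·cos²(15*π/2·x), and each of sin², cos² integrates to L/2 = 1/3 over (0, 2/3).
∫_0^2/3 u² dx = 49/27, so ||u||_L² = 7*sqrt(3)/9.
∫_0^2/3 (u')² dx = 1225*π^2/12, so ||u'||_L² = 35*sqrt(3)*π/6.
Ratio ||u||_L² / ||u'||_L² = 2/(15*π).
Sharp Poincaré constant on H^1_0(0, 2/3) is C_P = L/π = 2/(3*π), achieved by sin(3*π/2·x).
This is the k = 5 harmonic; the ratio L/(kπ) is strictly less than C_P = L/π, consistent with the sharp inequality ||u||_L² ≤ C_P ||u'||_L².


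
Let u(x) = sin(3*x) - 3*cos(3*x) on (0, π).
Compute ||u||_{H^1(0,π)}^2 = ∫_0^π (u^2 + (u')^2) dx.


||u||_{H^1(0,π)}^2 = 50*π

u'(x) = 9*sin(3*x) + 3*cos(3*x).
Expand u² and (u')² and integrate term by term on (0, π), using: for integers n ≥ 1, ∫_0^π sin²(nx) dx = ∫_0^π cos²(nx) dx = π/2; for n ≠ n', ∫_0^π sin(nx)sin(n'x) dx = ∫_0^π cos(nx)cos(n'x) dx = 0; and by product-to-sum, ∫_0^π sin(nx)cos(n'x) dx = ½∫_0^π [sin((n+n')x) + sin((n−n')x)] dx, which is 0 when n+n' is even and 2n/(n²−n'²) when n+n' is odd (it need not vanish on (0, π)).
  u² squared terms: (-3)²·∫cos(3x)² dx = 9·π/2 = 9*π/2;  (1)²·∫sin(3x)² dx = 1·π/2 = π/2.
  u² cross terms: 2·(-3)·(1)·∫cos(3x)·sin(3x) dx = -6·(0) = 0.
  So ∫_0^π u² dx = 9*π/2 + π/2 + 0 = 5*π.
  (u')² squared terms: (3)²·∫cos(3x)² dx = 9·π/2 = 9*π/2;  (9)²·∫sin(3x)² dx = 81·π/2 = 81*π/2.
  (u')² cross terms: 2·(3)·(9)·∫cos(3x)·sin(3x) dx = 54·(0) = 0.
  So ∫_0^π (u')² dx = 9*π/2 + 81*π/2 + 0 = 45*π.
||u||_{H^1}^2 = (5*π) + (45*π) = 50*π.


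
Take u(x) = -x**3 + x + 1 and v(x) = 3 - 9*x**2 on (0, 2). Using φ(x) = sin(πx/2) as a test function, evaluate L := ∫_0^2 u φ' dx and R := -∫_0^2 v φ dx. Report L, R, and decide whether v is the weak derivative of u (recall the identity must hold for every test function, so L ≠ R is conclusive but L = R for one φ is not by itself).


LHS = -96/π^3 + 20/π, RHS = -288/π^3 + 60/π. No, v is not the weak derivative of u.

u(x) = -x**3 + x + 1, classical derivative u'(x) = 1 - 3*x**2.
φ(x) = sin(πx/2), so φ'(x) = π*cos(π*x/2)/2.
Note φ(0) = φ(2) = 0, so the boundary term u·φ vanishes.
LHS = ∫_0^2 u(x) φ'(x) dx = ∫_0^2 (-π*x^3*cos(π*x/2)/2 + π*x*cos(π*x/2)/2 + π*cos(π*x/2)/2) dx. Term by term:
  ∫_0^2 π*cos(π*x/2)/2 dx = 0;  ∫_0^2 π*x*cos(π*x/2)/2 dx = -4/π;  ∫_0^2 -π*x^3*cos(π*x/2)/2 dx = -96/π^3 + 24/π.
Sum: 0 − 4/π + -96/π^3 + 24/π = -96/π^3 + 20/π.
So LHS = -96/π^3 + 20/π.
∫_0^2 v(x) φ(x) dx = ∫_0^2 (-9*x^2*sin(π*x/2) + 3*sin(π*x/2)) dx. Term by term:
  ∫_0^2 3*sin(π*x/2) dx = 12/π;  ∫_0^2 -9*x^2*sin(π*x/2) dx = -72/π + 288/π^3.
Sum: 12/π + -72/π + 288/π^3 = -60/π + 288/π^3.
So RHS = -∫_0^2 v(x) φ(x) dx = -288/π^3 + 60/π.
LHS − RHS = -40/π + 192/π^3 ≠ 0, so the identity fails.
(For a valid weak derivative the identity must hold for EVERY test function, in particular this one. The failure shows v is NOT the weak derivative of u.)
Correct weak derivative would be u'(x) = 1 - 3*x**2.


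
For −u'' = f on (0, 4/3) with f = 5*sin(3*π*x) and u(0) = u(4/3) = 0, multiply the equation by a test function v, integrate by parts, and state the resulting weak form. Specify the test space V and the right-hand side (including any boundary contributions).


V = H^1_0(0, 4/3) (so v(0) = v(4/3) = 0); weak form: ∫_0^4/3 u'v' dx = ∫_0^4/3 (5*sin(3*π*x)) v dx for all v ∈ V.

Multiply both sides by a test function v and integrate from 0 to 4/3:
  ∫_0^4/3 −u''(x) v(x) dx = ∫_0^4/3 f(x) v(x) dx.
Integrate the LHS by parts once:
  ∫_0^4/3 −u'' v dx = −[u'(x) v(x)]_0^4/3 + ∫_0^4/3 u'(x) v'(x) dx.
Thus ∫_0^4/3 u'(x) v'(x) dx = ∫_0^4/3 f(x) v(x) dx + [u'(x) v(x)]_0^4/3.
Choose V so that boundary terms are either known or forced to vanish.
u is Dirichlet: u(0) = u(4/3) = 0. Let V = H^1_0(0, 4/3); then v(0) = v(4/3) = 0, and [u' v]_0^4/3 = 0.
Weak formulation: find u (satisfying any essential BC) such that ∫_0^4/3 u'(x) v'(x) dx = ∫_0^4/3 f v dx for all v ∈ V.
Substituting f(x) = 5*sin(3*π*x), the right-hand side is ∫_0^4/3 (5*sin(3*π*x)) v dx.


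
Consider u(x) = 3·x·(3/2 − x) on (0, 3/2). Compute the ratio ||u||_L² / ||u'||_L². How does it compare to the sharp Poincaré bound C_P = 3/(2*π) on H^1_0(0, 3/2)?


||u||_L² / ||u'||_L² = 3*sqrt(10)/20 < C_P = 3/(2*π).

u(x) = 3·x·(3/2 − x), so u'(x) = 9/2 - 6*x.
u(x) = 3·x·(3/2 − x) vanishes at x = 0 and x = 3/2, so u ∈ H^1_0(0, 3/2). Differentiate via the product rule and integrate the resulting polynomials term by term.
  ∫_0^3/2 u² dx = ∫_0^3/2 (9*x^4 - 27*x^3 + 81*x^2/4) dx. Term by term:
    ∫_0^3/2 9*x^4 dx = 2187/160;  ∫_0^3/2 -27*x^3 dx = -2187/64;  ∫_0^3/2 81*x^2/4 dx = 729/32.
  Sum: 2187/160 − 2187/64 + 729/32 = 729/320.
  ∫_0^3/2 (u')² dx = ∫_0^3/2 (36*x^2 - 54*x + 81/4) dx. Term by term:
    ∫_0^3/2 36*x^2 dx = 81/2;  ∫_0^3/2 -54*x dx = -243/4;  ∫_0^3/2 81/4 dx = 243/8.
  Sum: 81/2 − 243/4 + 243/8 = 81/8.
∫_0^3/2 u² dx = 729/320, so ||u||_L² = 27*sqrt(5)/40.
∫_0^3/2 (u')² dx = 81/8, so ||u'||_L² = 9*sqrt(2)/4.
Ratio ||u||_L² / ||u'||_L² = 3*sqrt(10)/20.
Sharp Poincaré constant on H^1_0(0, 3/2) is C_P = L/π = 3/(2*π), achieved by sin(2*π/3·x).
A polynomial bump cannot attain the sharp Poincaré constant (only the first sine eigenfunction does), so the ratio is strictly less than C_P, consistent with ||u||_L² ≤ C_P ||u'||_L².


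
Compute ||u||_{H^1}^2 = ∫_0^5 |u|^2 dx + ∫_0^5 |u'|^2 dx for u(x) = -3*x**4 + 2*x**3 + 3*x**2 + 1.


||u||_{H^1}^2 = 33912695/14

The H^1 norm (squared) on an interval (0, L) is
  ||u||_{H^1}^2 = ∫_0^L u(x)^2 dx + ∫_0^L u'(x)^2 dx.
Compute u'(x) = -12*x**3 + 6*x**2 + 6*x.
Then u(x)^2 = 9*x**8 - 12*x**7 - 14*x**6 + 12*x**5 + 3*x**4 + 4*x**3 + 6*x**2 + 1 and u'(x)^2 = 144*x**6 - 144*x**5 - 108*x**4 + 72*x**3 + 36*x**2.
Integrate each monomial from 0 to 5 using ∫_0^5 c·x^n dx = c·5^(n+1)/(n+1):
  ∫_0^5 u(x)^2 dx = ∫_0^5 (9*x^8 - 12*x^7 - 14*x^6 + 12*x^5 + 3*x^4 + 4*x^3 + 6*x^2 + 1) dx. Term by term:
    ∫_0^5 9*x^8 dx = 1953125;  ∫_0^5 -12*x^7 dx = -1171875/2;  ∫_0^5 -14*x^6 dx = -156250;
    ∫_0^5 12*x^5 dx = 31250;  ∫_0^5 3*x^4 dx = 1875;  ∫_0^5 4*x^3 dx = 625;
    ∫_0^5 6*x^2 dx = 250;  ∫_0^5 1 dx = 5.
  Sum: 1953125 − 1171875/2 − 156250 + 31250 + 1875 + 625 + 250 + 5 = 2489885/2.
  ∫_0^5 u'(x)^2 dx = ∫_0^5 (144*x^6 - 144*x^5 - 108*x^4 + 72*x^3 + 36*x^2) dx. Term by term:
    ∫_0^5 144*x^6 dx = 11250000/7;  ∫_0^5 -144*x^5 dx = -375000;  ∫_0^5 -108*x^4 dx = -67500;
    ∫_0^5 72*x^3 dx = 11250;  ∫_0^5 36*x^2 dx = 1500.
  Sum: 11250000/7 − 375000 − 67500 + 11250 + 1500 = 8241750/7.
Adding: ||u||_{H^1}^2 = 2489885/2 + 8241750/7 = 33912695/14.


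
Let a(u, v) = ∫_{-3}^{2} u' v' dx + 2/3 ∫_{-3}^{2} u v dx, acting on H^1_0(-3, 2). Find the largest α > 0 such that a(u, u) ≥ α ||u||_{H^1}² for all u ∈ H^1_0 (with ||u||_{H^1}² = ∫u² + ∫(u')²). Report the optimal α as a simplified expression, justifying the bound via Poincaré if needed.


α = (π^2 + 50/3)/(π^2 + 25)

Coercivity of a(·,·) on H^1_0(-3, 2) means a(u, u) ≥ α ||u||_{H^1}² for every u ∈ H^1_0.
The interval has length L = 5, and Poincaré/coercivity depend only on L. Here a(u, u) = ∫(u')² + (2/3)·∫u².
Here 0 < c = 2/3 < 1. The condition a(u,u) ≥ α||u||_{H^1}² reads (1−α)∫(u')² ≥ (α−c)∫u². Any admissible α is ≤ 1 (rapidly oscillating u have ∫u²/∫(u')² → 0), and α = 1 would force 0 ≥ (1−c)∫u², impossible since c < 1; so 1−α > 0. By the sharp Poincaré inequality on H^1_0 of an interval of length L, ∫(u')² ≥ (π/L)²∫u² with equality for the first sine mode sin(π(x−x₀)/L) (x₀ the left endpoint), so the inequality holds for all u iff (1−α)(π/L)² ≥ α − c, i.e. α ≤ ((π/L)² + c)/((π/L)² + 1) = (1 + c(L/π)²)/(1 + (L/π)²). With (π/L)² = π^2/25 and c = 2/3, the largest admissible constant is α = ((π/L)² + c)/((π/L)² + 1).
Simplifying, α = (π^2 + 50/3)/(π^2 + 25).


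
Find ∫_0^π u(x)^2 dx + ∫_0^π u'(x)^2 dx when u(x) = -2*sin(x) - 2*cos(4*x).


||u||_{H^1(0,π)}^2 = -272/15 + 38*π

u'(x) = 8*sin(4*x) - 2*cos(x).
Expand u² and (u')² and integrate term by term on (0, π), using: for integers n ≥ 1, ∫_0^π sin²(nx) dx = ∫_0^π cos²(nx) dx = π/2; for n ≠ n', ∫_0^π sin(nx)sin(n'x) dx = ∫_0^π cos(nx)cos(n'x) dx = 0; and by product-to-sum, ∫_0^π sin(nx)cos(n'x) dx = ½∫_0^π [sin((n+n')x) + sin((n−n')x)] dx, which is 0 when n+n' is even and 2n/(n²−n'²) when n+n' is odd (it need not vanish on (0, π)).
  u² squared terms: (-2)²·∫cos(4x)² dx = 4·π/2 = 2*π;  (-2)²·∫sin(x)² dx = 4·π/2 = 2*π.
  u² cross terms: 2·(-2)·(-2)·∫cos(4x)·sin(x) dx = 8·(-2/15) = -16/15.
  So ∫_0^π u² dx = 2*π + 2*π − 16/15 = -16/15 + 4*π.
  (u')² squared terms: (-2)²·∫cos(x)² dx = 4·π/2 = 2*π;  (8)²·∫sin(4x)² dx = 64·π/2 = 32*π.
  (u')² cross terms: 2·(-2)·(8)·∫cos(x)·sin(4x) dx = -32·(8/15) = -256/15.
  So ∫_0^π (u')² dx = 2*π + 32*π − 256/15 = -256/15 + 34*π.
||u||_{H^1}^2 = (-16/15 + 4*π) + (-256/15 + 34*π) = -272/15 + 38*π.


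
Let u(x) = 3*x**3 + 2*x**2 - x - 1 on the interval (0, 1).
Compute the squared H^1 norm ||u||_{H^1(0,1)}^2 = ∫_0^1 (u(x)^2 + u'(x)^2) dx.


||u||_{H^1}^2 = 6703/210

The H^1 norm (squared) on an interval (0, L) is
  ||u||_{H^1}^2 = ∫_0^L u(x)^2 dx + ∫_0^L u'(x)^2 dx.
Compute u'(x) = 9*x**2 + 4*x - 1.
Then u(x)^2 = 9*x**6 + 12*x**5 - 2*x**4 - 10*x**3 - 3*x**2 + 2*x + 1 and u'(x)^2 = 81*x**4 + 72*x**3 - 2*x**2 - 8*x + 1.
Integrate each monomial from 0 to 1 using ∫_0^1 c·x^n dx = c·1^(n+1)/(n+1):
  ∫_0^1 u(x)^2 dx = ∫_0^1 (9*x^6 + 12*x^5 - 2*x^4 - 10*x^3 - 3*x^2 + 2*x + 1) dx. Term by term:
    ∫_0^1 9*x^6 dx = 9/7;  ∫_0^1 12*x^5 dx = 2;  ∫_0^1 -2*x^4 dx = -2/5;
    ∫_0^1 -10*x^3 dx = -5/2;  ∫_0^1 -3*x^2 dx = -1;  ∫_0^1 2*x dx = 1;
    ∫_0^1 1 dx = 1.
  Sum: 9/7 + 2 − 2/5 − 5/2 − 1 + 1 + 1 = 97/70.
  ∫_0^1 u'(x)^2 dx = ∫_0^1 (81*x^4 + 72*x^3 - 2*x^2 - 8*x + 1) dx. Term by term:
    ∫_0^1 81*x^4 dx = 81/5;  ∫_0^1 72*x^3 dx = 18;  ∫_0^1 -2*x^2 dx = -2/3;
    ∫_0^1 -8*x dx = -4;  ∫_0^1 1 dx = 1.
  Sum: 81/5 + 18 − 2/3 − 4 + 1 = 458/15.
Adding: ||u||_{H^1}^2 = 97/70 + 458/15 = 6703/210.
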